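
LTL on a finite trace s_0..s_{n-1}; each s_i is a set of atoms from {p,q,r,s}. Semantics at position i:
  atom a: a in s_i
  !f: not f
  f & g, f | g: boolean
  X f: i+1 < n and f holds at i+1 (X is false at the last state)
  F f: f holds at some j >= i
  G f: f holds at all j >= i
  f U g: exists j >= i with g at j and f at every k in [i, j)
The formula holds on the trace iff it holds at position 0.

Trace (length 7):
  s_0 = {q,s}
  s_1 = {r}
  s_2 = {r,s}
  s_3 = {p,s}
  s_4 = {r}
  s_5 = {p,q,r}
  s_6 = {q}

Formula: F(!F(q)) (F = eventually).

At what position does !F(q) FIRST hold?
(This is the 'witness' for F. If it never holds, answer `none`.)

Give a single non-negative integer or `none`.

Answer: none

Derivation:
s_0={q,s}: !F(q)=False F(q)=True q=True
s_1={r}: !F(q)=False F(q)=True q=False
s_2={r,s}: !F(q)=False F(q)=True q=False
s_3={p,s}: !F(q)=False F(q)=True q=False
s_4={r}: !F(q)=False F(q)=True q=False
s_5={p,q,r}: !F(q)=False F(q)=True q=True
s_6={q}: !F(q)=False F(q)=True q=True
F(!F(q)) does not hold (no witness exists).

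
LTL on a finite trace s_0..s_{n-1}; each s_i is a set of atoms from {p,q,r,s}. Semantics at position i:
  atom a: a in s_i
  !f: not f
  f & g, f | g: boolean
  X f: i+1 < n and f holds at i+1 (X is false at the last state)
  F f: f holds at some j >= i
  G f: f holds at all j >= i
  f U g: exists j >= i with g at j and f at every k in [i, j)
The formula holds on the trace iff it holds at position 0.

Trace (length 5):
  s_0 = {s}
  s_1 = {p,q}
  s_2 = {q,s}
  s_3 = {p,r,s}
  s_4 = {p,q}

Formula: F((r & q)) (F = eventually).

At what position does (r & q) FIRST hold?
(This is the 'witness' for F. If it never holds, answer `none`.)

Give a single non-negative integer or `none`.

Answer: none

Derivation:
s_0={s}: (r & q)=False r=False q=False
s_1={p,q}: (r & q)=False r=False q=True
s_2={q,s}: (r & q)=False r=False q=True
s_3={p,r,s}: (r & q)=False r=True q=False
s_4={p,q}: (r & q)=False r=False q=True
F((r & q)) does not hold (no witness exists).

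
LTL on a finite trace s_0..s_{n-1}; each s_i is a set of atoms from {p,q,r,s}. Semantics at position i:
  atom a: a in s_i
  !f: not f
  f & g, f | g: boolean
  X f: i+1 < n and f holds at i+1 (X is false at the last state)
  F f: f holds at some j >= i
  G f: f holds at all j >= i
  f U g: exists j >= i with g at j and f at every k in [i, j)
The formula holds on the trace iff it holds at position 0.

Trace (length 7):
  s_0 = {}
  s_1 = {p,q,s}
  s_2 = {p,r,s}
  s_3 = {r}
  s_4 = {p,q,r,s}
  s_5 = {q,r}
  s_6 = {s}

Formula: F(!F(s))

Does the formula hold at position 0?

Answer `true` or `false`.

Answer: false

Derivation:
s_0={}: F(!F(s))=False !F(s)=False F(s)=True s=False
s_1={p,q,s}: F(!F(s))=False !F(s)=False F(s)=True s=True
s_2={p,r,s}: F(!F(s))=False !F(s)=False F(s)=True s=True
s_3={r}: F(!F(s))=False !F(s)=False F(s)=True s=False
s_4={p,q,r,s}: F(!F(s))=False !F(s)=False F(s)=True s=True
s_5={q,r}: F(!F(s))=False !F(s)=False F(s)=True s=False
s_6={s}: F(!F(s))=False !F(s)=False F(s)=True s=True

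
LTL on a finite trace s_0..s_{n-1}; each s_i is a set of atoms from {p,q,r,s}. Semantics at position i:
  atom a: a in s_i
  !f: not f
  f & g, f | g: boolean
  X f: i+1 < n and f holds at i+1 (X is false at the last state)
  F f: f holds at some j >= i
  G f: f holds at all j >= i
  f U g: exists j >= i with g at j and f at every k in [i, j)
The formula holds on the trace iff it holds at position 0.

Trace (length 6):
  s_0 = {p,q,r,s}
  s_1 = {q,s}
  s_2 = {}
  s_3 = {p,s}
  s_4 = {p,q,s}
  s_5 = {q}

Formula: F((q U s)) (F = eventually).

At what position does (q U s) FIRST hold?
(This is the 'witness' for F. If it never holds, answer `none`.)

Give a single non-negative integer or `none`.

Answer: 0

Derivation:
s_0={p,q,r,s}: (q U s)=True q=True s=True
s_1={q,s}: (q U s)=True q=True s=True
s_2={}: (q U s)=False q=False s=False
s_3={p,s}: (q U s)=True q=False s=True
s_4={p,q,s}: (q U s)=True q=True s=True
s_5={q}: (q U s)=False q=True s=False
F((q U s)) holds; first witness at position 0.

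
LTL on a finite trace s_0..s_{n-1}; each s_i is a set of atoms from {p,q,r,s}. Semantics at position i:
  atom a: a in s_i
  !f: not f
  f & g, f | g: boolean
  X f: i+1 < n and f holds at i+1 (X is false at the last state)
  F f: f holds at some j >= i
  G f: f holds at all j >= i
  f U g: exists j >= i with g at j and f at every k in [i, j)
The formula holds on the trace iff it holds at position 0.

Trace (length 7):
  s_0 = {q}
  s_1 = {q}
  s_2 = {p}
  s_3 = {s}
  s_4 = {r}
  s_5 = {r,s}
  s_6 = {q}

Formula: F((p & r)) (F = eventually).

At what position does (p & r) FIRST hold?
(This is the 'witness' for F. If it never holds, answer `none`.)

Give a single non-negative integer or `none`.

s_0={q}: (p & r)=False p=False r=False
s_1={q}: (p & r)=False p=False r=False
s_2={p}: (p & r)=False p=True r=False
s_3={s}: (p & r)=False p=False r=False
s_4={r}: (p & r)=False p=False r=True
s_5={r,s}: (p & r)=False p=False r=True
s_6={q}: (p & r)=False p=False r=False
F((p & r)) does not hold (no witness exists).

Answer: none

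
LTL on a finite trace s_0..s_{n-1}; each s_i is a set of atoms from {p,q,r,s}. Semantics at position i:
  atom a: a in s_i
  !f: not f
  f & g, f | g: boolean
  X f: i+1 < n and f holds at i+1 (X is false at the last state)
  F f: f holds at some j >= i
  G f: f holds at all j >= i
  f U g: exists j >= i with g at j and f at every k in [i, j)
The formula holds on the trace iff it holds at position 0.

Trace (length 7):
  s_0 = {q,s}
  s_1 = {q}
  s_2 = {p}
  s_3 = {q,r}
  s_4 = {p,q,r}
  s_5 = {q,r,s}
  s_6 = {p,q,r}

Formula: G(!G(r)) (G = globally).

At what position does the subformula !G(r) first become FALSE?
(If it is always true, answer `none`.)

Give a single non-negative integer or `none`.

Answer: 3

Derivation:
s_0={q,s}: !G(r)=True G(r)=False r=False
s_1={q}: !G(r)=True G(r)=False r=False
s_2={p}: !G(r)=True G(r)=False r=False
s_3={q,r}: !G(r)=False G(r)=True r=True
s_4={p,q,r}: !G(r)=False G(r)=True r=True
s_5={q,r,s}: !G(r)=False G(r)=True r=True
s_6={p,q,r}: !G(r)=False G(r)=True r=True
G(!G(r)) holds globally = False
First violation at position 3.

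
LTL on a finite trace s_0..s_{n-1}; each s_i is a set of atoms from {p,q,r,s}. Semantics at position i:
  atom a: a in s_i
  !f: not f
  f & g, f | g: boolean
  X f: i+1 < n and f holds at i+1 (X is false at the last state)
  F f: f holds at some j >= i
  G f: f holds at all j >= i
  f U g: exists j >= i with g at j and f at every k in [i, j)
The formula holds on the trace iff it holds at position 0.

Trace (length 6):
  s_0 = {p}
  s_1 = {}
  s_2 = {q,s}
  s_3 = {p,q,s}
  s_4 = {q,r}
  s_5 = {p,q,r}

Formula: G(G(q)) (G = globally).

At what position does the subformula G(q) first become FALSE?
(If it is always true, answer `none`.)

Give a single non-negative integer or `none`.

s_0={p}: G(q)=False q=False
s_1={}: G(q)=False q=False
s_2={q,s}: G(q)=True q=True
s_3={p,q,s}: G(q)=True q=True
s_4={q,r}: G(q)=True q=True
s_5={p,q,r}: G(q)=True q=True
G(G(q)) holds globally = False
First violation at position 0.

Answer: 0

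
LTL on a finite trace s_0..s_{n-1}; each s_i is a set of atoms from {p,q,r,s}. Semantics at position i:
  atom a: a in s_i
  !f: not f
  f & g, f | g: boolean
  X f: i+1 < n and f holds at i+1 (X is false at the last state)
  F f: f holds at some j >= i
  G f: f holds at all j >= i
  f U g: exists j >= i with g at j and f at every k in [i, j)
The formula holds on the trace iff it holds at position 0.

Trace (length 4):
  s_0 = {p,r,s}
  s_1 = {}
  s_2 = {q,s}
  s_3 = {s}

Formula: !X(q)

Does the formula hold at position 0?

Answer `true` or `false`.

s_0={p,r,s}: !X(q)=True X(q)=False q=False
s_1={}: !X(q)=False X(q)=True q=False
s_2={q,s}: !X(q)=True X(q)=False q=True
s_3={s}: !X(q)=True X(q)=False q=False

Answer: true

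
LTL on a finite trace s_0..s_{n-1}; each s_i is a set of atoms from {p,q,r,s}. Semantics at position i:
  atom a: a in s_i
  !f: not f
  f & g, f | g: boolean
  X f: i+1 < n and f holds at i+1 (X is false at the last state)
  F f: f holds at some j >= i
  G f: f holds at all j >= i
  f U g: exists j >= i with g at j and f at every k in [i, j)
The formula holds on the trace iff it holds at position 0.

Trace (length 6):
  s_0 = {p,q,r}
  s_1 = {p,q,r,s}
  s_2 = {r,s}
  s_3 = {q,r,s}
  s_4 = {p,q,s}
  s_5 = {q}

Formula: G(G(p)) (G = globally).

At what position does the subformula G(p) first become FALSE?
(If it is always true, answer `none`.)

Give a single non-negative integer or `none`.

s_0={p,q,r}: G(p)=False p=True
s_1={p,q,r,s}: G(p)=False p=True
s_2={r,s}: G(p)=False p=False
s_3={q,r,s}: G(p)=False p=False
s_4={p,q,s}: G(p)=False p=True
s_5={q}: G(p)=False p=False
G(G(p)) holds globally = False
First violation at position 0.

Answer: 0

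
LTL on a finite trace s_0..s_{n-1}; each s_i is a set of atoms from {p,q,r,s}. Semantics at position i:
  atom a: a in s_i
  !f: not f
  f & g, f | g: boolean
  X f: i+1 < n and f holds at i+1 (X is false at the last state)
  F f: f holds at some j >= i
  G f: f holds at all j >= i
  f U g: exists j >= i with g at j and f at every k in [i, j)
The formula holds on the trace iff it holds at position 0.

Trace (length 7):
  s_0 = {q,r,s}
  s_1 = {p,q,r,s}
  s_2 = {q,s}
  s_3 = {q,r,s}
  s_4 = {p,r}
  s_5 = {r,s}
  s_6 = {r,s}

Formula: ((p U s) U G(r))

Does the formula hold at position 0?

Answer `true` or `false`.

Answer: true

Derivation:
s_0={q,r,s}: ((p U s) U G(r))=True (p U s)=True p=False s=True G(r)=False r=True
s_1={p,q,r,s}: ((p U s) U G(r))=True (p U s)=True p=True s=True G(r)=False r=True
s_2={q,s}: ((p U s) U G(r))=True (p U s)=True p=False s=True G(r)=False r=False
s_3={q,r,s}: ((p U s) U G(r))=True (p U s)=True p=False s=True G(r)=True r=True
s_4={p,r}: ((p U s) U G(r))=True (p U s)=True p=True s=False G(r)=True r=True
s_5={r,s}: ((p U s) U G(r))=True (p U s)=True p=False s=True G(r)=True r=True
s_6={r,s}: ((p U s) U G(r))=True (p U s)=True p=False s=True G(r)=True r=True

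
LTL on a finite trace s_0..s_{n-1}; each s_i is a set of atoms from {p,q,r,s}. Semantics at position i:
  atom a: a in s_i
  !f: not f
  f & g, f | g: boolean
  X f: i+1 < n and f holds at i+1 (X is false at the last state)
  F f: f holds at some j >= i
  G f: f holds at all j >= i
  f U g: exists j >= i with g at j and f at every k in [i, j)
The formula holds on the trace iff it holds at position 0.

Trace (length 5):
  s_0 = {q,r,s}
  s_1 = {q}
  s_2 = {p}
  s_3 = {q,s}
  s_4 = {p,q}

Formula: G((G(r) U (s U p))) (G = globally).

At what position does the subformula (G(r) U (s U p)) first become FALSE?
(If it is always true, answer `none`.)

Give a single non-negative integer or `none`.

s_0={q,r,s}: (G(r) U (s U p))=False G(r)=False r=True (s U p)=False s=True p=False
s_1={q}: (G(r) U (s U p))=False G(r)=False r=False (s U p)=False s=False p=False
s_2={p}: (G(r) U (s U p))=True G(r)=False r=False (s U p)=True s=False p=True
s_3={q,s}: (G(r) U (s U p))=True G(r)=False r=False (s U p)=True s=True p=False
s_4={p,q}: (G(r) U (s U p))=True G(r)=False r=False (s U p)=True s=False p=True
G((G(r) U (s U p))) holds globally = False
First violation at position 0.

Answer: 0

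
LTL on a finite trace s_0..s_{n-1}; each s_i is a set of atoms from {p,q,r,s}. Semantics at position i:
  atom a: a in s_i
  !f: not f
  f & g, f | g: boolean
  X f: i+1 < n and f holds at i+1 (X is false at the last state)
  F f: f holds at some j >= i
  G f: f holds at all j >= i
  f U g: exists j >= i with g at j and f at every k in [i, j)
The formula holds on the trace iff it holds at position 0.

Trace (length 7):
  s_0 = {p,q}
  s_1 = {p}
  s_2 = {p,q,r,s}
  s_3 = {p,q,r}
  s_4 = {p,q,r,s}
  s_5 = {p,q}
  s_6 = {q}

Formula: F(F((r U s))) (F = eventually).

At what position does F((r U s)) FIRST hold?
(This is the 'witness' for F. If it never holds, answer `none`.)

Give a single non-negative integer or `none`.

Answer: 0

Derivation:
s_0={p,q}: F((r U s))=True (r U s)=False r=False s=False
s_1={p}: F((r U s))=True (r U s)=False r=False s=False
s_2={p,q,r,s}: F((r U s))=True (r U s)=True r=True s=True
s_3={p,q,r}: F((r U s))=True (r U s)=True r=True s=False
s_4={p,q,r,s}: F((r U s))=True (r U s)=True r=True s=True
s_5={p,q}: F((r U s))=False (r U s)=False r=False s=False
s_6={q}: F((r U s))=False (r U s)=False r=False s=False
F(F((r U s))) holds; first witness at position 0.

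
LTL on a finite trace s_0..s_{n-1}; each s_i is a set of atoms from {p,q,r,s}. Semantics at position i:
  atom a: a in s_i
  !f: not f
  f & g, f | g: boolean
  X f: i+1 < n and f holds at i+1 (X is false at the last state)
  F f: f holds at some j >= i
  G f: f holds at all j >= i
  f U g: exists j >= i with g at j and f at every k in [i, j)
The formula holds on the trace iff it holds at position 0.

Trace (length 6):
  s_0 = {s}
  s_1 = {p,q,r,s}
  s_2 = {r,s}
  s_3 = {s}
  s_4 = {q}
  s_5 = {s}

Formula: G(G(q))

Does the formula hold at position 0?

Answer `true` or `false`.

Answer: false

Derivation:
s_0={s}: G(G(q))=False G(q)=False q=False
s_1={p,q,r,s}: G(G(q))=False G(q)=False q=True
s_2={r,s}: G(G(q))=False G(q)=False q=False
s_3={s}: G(G(q))=False G(q)=False q=False
s_4={q}: G(G(q))=False G(q)=False q=True
s_5={s}: G(G(q))=False G(q)=False q=False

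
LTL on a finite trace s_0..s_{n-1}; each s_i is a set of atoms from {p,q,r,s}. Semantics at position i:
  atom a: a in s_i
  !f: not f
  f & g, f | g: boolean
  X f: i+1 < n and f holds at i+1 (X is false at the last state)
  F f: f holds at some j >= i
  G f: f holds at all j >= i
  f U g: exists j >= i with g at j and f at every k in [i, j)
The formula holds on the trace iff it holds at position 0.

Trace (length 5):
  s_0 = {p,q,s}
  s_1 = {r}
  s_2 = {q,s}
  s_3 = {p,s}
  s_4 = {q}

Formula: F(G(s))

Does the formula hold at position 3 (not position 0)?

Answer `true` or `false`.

s_0={p,q,s}: F(G(s))=False G(s)=False s=True
s_1={r}: F(G(s))=False G(s)=False s=False
s_2={q,s}: F(G(s))=False G(s)=False s=True
s_3={p,s}: F(G(s))=False G(s)=False s=True
s_4={q}: F(G(s))=False G(s)=False s=False
Evaluating at position 3: result = False

Answer: false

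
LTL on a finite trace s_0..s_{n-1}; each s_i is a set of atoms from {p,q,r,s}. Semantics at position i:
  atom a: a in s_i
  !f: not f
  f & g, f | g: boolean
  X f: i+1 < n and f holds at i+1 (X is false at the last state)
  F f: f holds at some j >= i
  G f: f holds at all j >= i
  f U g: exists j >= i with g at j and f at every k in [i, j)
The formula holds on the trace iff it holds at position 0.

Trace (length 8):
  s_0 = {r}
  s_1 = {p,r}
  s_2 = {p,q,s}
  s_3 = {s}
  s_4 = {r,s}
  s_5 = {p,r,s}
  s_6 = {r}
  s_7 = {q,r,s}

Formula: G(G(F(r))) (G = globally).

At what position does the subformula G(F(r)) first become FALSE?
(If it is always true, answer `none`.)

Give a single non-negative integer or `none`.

Answer: none

Derivation:
s_0={r}: G(F(r))=True F(r)=True r=True
s_1={p,r}: G(F(r))=True F(r)=True r=True
s_2={p,q,s}: G(F(r))=True F(r)=True r=False
s_3={s}: G(F(r))=True F(r)=True r=False
s_4={r,s}: G(F(r))=True F(r)=True r=True
s_5={p,r,s}: G(F(r))=True F(r)=True r=True
s_6={r}: G(F(r))=True F(r)=True r=True
s_7={q,r,s}: G(F(r))=True F(r)=True r=True
G(G(F(r))) holds globally = True
No violation — formula holds at every position.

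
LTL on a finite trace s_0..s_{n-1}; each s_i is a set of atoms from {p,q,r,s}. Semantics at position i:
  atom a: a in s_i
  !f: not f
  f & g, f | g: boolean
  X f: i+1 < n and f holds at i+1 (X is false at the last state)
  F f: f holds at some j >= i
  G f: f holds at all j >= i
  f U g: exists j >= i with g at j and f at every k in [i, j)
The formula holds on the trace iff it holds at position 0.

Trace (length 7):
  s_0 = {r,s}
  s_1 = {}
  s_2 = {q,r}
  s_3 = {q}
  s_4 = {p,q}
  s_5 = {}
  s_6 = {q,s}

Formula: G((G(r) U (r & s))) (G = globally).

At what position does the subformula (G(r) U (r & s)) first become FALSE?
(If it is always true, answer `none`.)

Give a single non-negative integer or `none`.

Answer: 1

Derivation:
s_0={r,s}: (G(r) U (r & s))=True G(r)=False r=True (r & s)=True s=True
s_1={}: (G(r) U (r & s))=False G(r)=False r=False (r & s)=False s=False
s_2={q,r}: (G(r) U (r & s))=False G(r)=False r=True (r & s)=False s=False
s_3={q}: (G(r) U (r & s))=False G(r)=False r=False (r & s)=False s=False
s_4={p,q}: (G(r) U (r & s))=False G(r)=False r=False (r & s)=False s=False
s_5={}: (G(r) U (r & s))=False G(r)=False r=False (r & s)=False s=False
s_6={q,s}: (G(r) U (r & s))=False G(r)=False r=False (r & s)=False s=True
G((G(r) U (r & s))) holds globally = False
First violation at position 1.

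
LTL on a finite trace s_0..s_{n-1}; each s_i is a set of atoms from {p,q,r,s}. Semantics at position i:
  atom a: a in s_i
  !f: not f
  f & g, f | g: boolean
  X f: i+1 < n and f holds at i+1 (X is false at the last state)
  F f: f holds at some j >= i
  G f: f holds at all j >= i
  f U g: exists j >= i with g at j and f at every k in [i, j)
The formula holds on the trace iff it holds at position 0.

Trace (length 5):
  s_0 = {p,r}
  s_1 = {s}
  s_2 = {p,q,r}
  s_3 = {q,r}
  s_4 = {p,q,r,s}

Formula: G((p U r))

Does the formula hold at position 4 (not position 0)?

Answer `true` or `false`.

s_0={p,r}: G((p U r))=False (p U r)=True p=True r=True
s_1={s}: G((p U r))=False (p U r)=False p=False r=False
s_2={p,q,r}: G((p U r))=True (p U r)=True p=True r=True
s_3={q,r}: G((p U r))=True (p U r)=True p=False r=True
s_4={p,q,r,s}: G((p U r))=True (p U r)=True p=True r=True
Evaluating at position 4: result = True

Answer: true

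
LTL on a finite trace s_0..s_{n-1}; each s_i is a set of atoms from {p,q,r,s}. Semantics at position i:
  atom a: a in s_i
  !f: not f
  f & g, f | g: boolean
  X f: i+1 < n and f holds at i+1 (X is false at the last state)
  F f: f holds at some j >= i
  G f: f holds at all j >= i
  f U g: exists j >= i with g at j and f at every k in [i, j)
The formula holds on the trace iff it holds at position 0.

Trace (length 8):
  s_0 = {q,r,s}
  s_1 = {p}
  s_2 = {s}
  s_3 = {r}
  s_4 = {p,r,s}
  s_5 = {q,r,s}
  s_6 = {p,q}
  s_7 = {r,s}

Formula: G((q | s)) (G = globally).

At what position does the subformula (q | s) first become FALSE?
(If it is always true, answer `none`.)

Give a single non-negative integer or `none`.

s_0={q,r,s}: (q | s)=True q=True s=True
s_1={p}: (q | s)=False q=False s=False
s_2={s}: (q | s)=True q=False s=True
s_3={r}: (q | s)=False q=False s=False
s_4={p,r,s}: (q | s)=True q=False s=True
s_5={q,r,s}: (q | s)=True q=True s=True
s_6={p,q}: (q | s)=True q=True s=False
s_7={r,s}: (q | s)=True q=False s=True
G((q | s)) holds globally = False
First violation at position 1.

Answer: 1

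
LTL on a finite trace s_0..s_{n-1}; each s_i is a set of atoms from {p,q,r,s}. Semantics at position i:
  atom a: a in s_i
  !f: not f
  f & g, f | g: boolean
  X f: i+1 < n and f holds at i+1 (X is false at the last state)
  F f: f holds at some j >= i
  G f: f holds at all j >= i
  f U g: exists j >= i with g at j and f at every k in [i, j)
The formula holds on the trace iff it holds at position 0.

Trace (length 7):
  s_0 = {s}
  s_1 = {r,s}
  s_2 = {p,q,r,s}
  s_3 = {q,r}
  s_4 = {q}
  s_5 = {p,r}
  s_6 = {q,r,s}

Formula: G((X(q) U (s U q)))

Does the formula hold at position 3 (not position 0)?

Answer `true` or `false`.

Answer: true

Derivation:
s_0={s}: G((X(q) U (s U q)))=True (X(q) U (s U q))=True X(q)=False q=False (s U q)=True s=True
s_1={r,s}: G((X(q) U (s U q)))=True (X(q) U (s U q))=True X(q)=True q=False (s U q)=True s=True
s_2={p,q,r,s}: G((X(q) U (s U q)))=True (X(q) U (s U q))=True X(q)=True q=True (s U q)=True s=True
s_3={q,r}: G((X(q) U (s U q)))=True (X(q) U (s U q))=True X(q)=True q=True (s U q)=True s=False
s_4={q}: G((X(q) U (s U q)))=True (X(q) U (s U q))=True X(q)=False q=True (s U q)=True s=False
s_5={p,r}: G((X(q) U (s U q)))=True (X(q) U (s U q))=True X(q)=True q=False (s U q)=False s=False
s_6={q,r,s}: G((X(q) U (s U q)))=True (X(q) U (s U q))=True X(q)=False q=True (s U q)=True s=True
Evaluating at position 3: result = True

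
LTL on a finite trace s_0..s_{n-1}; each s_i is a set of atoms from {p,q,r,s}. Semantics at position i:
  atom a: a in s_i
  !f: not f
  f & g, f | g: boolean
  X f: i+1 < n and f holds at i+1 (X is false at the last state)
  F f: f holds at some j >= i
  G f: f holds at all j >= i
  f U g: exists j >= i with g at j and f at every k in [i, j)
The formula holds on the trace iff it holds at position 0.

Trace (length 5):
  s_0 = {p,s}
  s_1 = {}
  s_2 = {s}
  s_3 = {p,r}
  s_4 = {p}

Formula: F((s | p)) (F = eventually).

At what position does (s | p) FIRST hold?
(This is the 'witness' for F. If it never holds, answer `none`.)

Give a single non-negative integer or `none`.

Answer: 0

Derivation:
s_0={p,s}: (s | p)=True s=True p=True
s_1={}: (s | p)=False s=False p=False
s_2={s}: (s | p)=True s=True p=False
s_3={p,r}: (s | p)=True s=False p=True
s_4={p}: (s | p)=True s=False p=True
F((s | p)) holds; first witness at position 0.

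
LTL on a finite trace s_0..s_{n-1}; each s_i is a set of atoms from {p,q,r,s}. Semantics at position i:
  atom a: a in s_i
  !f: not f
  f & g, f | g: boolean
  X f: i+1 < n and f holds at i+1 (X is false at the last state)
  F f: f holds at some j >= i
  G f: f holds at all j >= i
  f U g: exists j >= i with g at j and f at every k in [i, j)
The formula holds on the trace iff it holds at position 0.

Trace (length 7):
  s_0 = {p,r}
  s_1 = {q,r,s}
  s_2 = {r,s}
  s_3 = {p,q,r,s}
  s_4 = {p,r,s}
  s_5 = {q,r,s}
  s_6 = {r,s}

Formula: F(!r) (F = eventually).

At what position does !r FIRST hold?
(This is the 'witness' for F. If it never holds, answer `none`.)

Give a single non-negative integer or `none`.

Answer: none

Derivation:
s_0={p,r}: !r=False r=True
s_1={q,r,s}: !r=False r=True
s_2={r,s}: !r=False r=True
s_3={p,q,r,s}: !r=False r=True
s_4={p,r,s}: !r=False r=True
s_5={q,r,s}: !r=False r=True
s_6={r,s}: !r=False r=True
F(!r) does not hold (no witness exists).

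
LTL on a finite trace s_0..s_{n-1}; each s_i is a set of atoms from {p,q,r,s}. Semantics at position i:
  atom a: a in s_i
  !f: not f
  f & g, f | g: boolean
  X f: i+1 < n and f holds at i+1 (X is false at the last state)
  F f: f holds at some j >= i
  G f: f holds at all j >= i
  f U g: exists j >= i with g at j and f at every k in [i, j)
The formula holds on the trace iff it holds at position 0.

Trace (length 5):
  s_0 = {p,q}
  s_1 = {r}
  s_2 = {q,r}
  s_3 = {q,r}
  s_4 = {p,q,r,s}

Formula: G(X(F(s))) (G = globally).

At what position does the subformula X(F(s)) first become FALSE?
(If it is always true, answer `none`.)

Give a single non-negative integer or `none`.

Answer: 4

Derivation:
s_0={p,q}: X(F(s))=True F(s)=True s=False
s_1={r}: X(F(s))=True F(s)=True s=False
s_2={q,r}: X(F(s))=True F(s)=True s=False
s_3={q,r}: X(F(s))=True F(s)=True s=False
s_4={p,q,r,s}: X(F(s))=False F(s)=True s=True
G(X(F(s))) holds globally = False
First violation at position 4.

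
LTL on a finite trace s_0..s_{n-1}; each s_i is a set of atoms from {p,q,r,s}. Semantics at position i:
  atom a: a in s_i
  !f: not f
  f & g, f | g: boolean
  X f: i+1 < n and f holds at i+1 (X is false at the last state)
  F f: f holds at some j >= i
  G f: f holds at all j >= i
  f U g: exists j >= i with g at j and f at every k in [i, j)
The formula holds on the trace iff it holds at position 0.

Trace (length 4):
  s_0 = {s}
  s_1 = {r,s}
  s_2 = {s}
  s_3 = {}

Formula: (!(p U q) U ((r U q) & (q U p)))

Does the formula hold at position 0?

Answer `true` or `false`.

Answer: false

Derivation:
s_0={s}: (!(p U q) U ((r U q) & (q U p)))=False !(p U q)=True (p U q)=False p=False q=False ((r U q) & (q U p))=False (r U q)=False r=False (q U p)=False
s_1={r,s}: (!(p U q) U ((r U q) & (q U p)))=False !(p U q)=True (p U q)=False p=False q=False ((r U q) & (q U p))=False (r U q)=False r=True (q U p)=False
s_2={s}: (!(p U q) U ((r U q) & (q U p)))=False !(p U q)=True (p U q)=False p=False q=False ((r U q) & (q U p))=False (r U q)=False r=False (q U p)=False
s_3={}: (!(p U q) U ((r U q) & (q U p)))=False !(p U q)=True (p U q)=False p=False q=False ((r U q) & (q U p))=False (r U q)=False r=False (q U p)=False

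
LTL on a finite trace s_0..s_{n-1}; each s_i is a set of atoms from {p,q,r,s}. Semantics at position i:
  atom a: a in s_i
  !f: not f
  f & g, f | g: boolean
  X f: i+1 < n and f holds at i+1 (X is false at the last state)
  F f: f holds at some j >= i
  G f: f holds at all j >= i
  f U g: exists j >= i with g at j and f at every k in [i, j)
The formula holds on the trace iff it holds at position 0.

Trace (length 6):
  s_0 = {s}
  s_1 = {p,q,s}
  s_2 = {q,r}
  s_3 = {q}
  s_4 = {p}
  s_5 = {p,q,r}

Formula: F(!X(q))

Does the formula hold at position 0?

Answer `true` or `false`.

Answer: true

Derivation:
s_0={s}: F(!X(q))=True !X(q)=False X(q)=True q=False
s_1={p,q,s}: F(!X(q))=True !X(q)=False X(q)=True q=True
s_2={q,r}: F(!X(q))=True !X(q)=False X(q)=True q=True
s_3={q}: F(!X(q))=True !X(q)=True X(q)=False q=True
s_4={p}: F(!X(q))=True !X(q)=False X(q)=True q=False
s_5={p,q,r}: F(!X(q))=True !X(q)=True X(q)=False q=True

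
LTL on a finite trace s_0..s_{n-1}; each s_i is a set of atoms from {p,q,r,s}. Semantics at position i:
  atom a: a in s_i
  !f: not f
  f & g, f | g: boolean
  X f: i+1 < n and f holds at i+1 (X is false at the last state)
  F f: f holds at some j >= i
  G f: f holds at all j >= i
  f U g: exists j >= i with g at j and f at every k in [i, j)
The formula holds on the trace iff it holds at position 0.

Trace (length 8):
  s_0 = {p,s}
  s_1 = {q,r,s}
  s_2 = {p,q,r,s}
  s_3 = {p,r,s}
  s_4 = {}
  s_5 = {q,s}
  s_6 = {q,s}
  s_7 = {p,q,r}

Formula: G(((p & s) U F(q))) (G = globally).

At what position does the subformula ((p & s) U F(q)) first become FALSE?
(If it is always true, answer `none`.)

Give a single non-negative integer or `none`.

s_0={p,s}: ((p & s) U F(q))=True (p & s)=True p=True s=True F(q)=True q=False
s_1={q,r,s}: ((p & s) U F(q))=True (p & s)=False p=False s=True F(q)=True q=True
s_2={p,q,r,s}: ((p & s) U F(q))=True (p & s)=True p=True s=True F(q)=True q=True
s_3={p,r,s}: ((p & s) U F(q))=True (p & s)=True p=True s=True F(q)=True q=False
s_4={}: ((p & s) U F(q))=True (p & s)=False p=False s=False F(q)=True q=False
s_5={q,s}: ((p & s) U F(q))=True (p & s)=False p=False s=True F(q)=True q=True
s_6={q,s}: ((p & s) U F(q))=True (p & s)=False p=False s=True F(q)=True q=True
s_7={p,q,r}: ((p & s) U F(q))=True (p & s)=False p=True s=False F(q)=True q=True
G(((p & s) U F(q))) holds globally = True
No violation — formula holds at every position.

Answer: none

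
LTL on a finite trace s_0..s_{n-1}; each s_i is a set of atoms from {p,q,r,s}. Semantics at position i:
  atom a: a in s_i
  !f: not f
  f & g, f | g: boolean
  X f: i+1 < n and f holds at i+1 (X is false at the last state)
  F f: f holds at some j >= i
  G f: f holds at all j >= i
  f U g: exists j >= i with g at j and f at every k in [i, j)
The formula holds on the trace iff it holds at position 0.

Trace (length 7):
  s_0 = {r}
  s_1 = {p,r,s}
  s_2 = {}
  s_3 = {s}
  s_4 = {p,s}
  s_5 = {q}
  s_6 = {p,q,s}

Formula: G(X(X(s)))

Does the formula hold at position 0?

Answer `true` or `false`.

s_0={r}: G(X(X(s)))=False X(X(s))=False X(s)=True s=False
s_1={p,r,s}: G(X(X(s)))=False X(X(s))=True X(s)=False s=True
s_2={}: G(X(X(s)))=False X(X(s))=True X(s)=True s=False
s_3={s}: G(X(X(s)))=False X(X(s))=False X(s)=True s=True
s_4={p,s}: G(X(X(s)))=False X(X(s))=True X(s)=False s=True
s_5={q}: G(X(X(s)))=False X(X(s))=False X(s)=True s=False
s_6={p,q,s}: G(X(X(s)))=False X(X(s))=False X(s)=False s=True

Answer: false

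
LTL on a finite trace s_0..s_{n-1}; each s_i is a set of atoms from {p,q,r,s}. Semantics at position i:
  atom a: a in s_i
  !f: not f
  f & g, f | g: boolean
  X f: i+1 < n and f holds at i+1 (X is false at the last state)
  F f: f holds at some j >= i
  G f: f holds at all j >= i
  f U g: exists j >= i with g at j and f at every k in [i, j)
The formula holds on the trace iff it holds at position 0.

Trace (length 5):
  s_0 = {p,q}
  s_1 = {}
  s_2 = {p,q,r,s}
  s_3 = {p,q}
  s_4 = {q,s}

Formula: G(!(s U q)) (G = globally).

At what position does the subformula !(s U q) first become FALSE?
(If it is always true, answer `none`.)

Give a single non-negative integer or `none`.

Answer: 0

Derivation:
s_0={p,q}: !(s U q)=False (s U q)=True s=False q=True
s_1={}: !(s U q)=True (s U q)=False s=False q=False
s_2={p,q,r,s}: !(s U q)=False (s U q)=True s=True q=True
s_3={p,q}: !(s U q)=False (s U q)=True s=False q=True
s_4={q,s}: !(s U q)=False (s U q)=True s=True q=True
G(!(s U q)) holds globally = False
First violation at position 0.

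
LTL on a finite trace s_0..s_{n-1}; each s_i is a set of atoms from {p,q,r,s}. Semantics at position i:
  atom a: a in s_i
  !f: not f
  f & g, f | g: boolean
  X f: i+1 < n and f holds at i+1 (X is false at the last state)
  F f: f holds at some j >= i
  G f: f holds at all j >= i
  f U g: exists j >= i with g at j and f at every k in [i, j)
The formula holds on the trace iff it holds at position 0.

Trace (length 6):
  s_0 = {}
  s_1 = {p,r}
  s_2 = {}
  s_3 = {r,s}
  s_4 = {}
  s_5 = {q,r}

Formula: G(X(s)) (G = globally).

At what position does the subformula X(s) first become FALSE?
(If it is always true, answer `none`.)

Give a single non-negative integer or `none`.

s_0={}: X(s)=False s=False
s_1={p,r}: X(s)=False s=False
s_2={}: X(s)=True s=False
s_3={r,s}: X(s)=False s=True
s_4={}: X(s)=False s=False
s_5={q,r}: X(s)=False s=False
G(X(s)) holds globally = False
First violation at position 0.

Answer: 0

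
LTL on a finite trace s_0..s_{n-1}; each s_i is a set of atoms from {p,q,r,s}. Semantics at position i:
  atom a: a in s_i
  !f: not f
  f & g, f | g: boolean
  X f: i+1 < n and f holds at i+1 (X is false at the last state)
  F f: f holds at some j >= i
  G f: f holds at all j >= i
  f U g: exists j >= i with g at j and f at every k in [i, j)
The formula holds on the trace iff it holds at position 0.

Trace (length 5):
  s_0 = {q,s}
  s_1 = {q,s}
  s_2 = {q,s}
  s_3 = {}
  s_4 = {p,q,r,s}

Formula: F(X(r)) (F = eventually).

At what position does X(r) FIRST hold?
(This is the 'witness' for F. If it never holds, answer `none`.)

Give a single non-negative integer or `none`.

Answer: 3

Derivation:
s_0={q,s}: X(r)=False r=False
s_1={q,s}: X(r)=False r=False
s_2={q,s}: X(r)=False r=False
s_3={}: X(r)=True r=False
s_4={p,q,r,s}: X(r)=False r=True
F(X(r)) holds; first witness at position 3.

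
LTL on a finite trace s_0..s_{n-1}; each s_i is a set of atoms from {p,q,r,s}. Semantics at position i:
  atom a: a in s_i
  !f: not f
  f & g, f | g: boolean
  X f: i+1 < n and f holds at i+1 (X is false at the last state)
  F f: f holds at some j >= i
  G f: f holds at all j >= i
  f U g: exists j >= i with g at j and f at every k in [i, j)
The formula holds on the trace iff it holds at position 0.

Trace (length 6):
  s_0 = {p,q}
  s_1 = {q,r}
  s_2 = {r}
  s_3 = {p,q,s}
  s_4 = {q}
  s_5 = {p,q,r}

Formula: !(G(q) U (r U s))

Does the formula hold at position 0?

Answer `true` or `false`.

Answer: true

Derivation:
s_0={p,q}: !(G(q) U (r U s))=True (G(q) U (r U s))=False G(q)=False q=True (r U s)=False r=False s=False
s_1={q,r}: !(G(q) U (r U s))=False (G(q) U (r U s))=True G(q)=False q=True (r U s)=True r=True s=False
s_2={r}: !(G(q) U (r U s))=False (G(q) U (r U s))=True G(q)=False q=False (r U s)=True r=True s=False
s_3={p,q,s}: !(G(q) U (r U s))=False (G(q) U (r U s))=True G(q)=True q=True (r U s)=True r=False s=True
s_4={q}: !(G(q) U (r U s))=True (G(q) U (r U s))=False G(q)=True q=True (r U s)=False r=False s=False
s_5={p,q,r}: !(G(q) U (r U s))=True (G(q) U (r U s))=False G(q)=True q=True (r U s)=False r=True s=False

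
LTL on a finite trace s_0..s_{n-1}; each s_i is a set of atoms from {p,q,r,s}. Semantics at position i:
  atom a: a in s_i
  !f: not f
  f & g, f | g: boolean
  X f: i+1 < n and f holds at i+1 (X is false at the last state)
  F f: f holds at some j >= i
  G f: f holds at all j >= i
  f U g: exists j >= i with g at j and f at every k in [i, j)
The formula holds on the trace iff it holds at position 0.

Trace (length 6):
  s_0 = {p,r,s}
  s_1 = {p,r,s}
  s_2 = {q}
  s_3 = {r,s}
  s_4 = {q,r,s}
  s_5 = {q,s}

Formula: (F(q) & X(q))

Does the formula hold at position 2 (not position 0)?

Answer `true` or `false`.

s_0={p,r,s}: (F(q) & X(q))=False F(q)=True q=False X(q)=False
s_1={p,r,s}: (F(q) & X(q))=True F(q)=True q=False X(q)=True
s_2={q}: (F(q) & X(q))=False F(q)=True q=True X(q)=False
s_3={r,s}: (F(q) & X(q))=True F(q)=True q=False X(q)=True
s_4={q,r,s}: (F(q) & X(q))=True F(q)=True q=True X(q)=True
s_5={q,s}: (F(q) & X(q))=False F(q)=True q=True X(q)=False
Evaluating at position 2: result = False

Answer: false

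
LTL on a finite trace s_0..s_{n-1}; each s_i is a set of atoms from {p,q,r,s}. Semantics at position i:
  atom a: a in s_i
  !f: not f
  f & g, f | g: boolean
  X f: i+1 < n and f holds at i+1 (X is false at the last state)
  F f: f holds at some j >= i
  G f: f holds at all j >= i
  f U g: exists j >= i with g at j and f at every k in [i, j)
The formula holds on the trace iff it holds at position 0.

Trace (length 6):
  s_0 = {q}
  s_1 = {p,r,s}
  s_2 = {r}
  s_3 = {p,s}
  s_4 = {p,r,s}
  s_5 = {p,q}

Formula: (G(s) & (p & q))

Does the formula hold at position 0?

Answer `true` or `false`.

Answer: false

Derivation:
s_0={q}: (G(s) & (p & q))=False G(s)=False s=False (p & q)=False p=False q=True
s_1={p,r,s}: (G(s) & (p & q))=False G(s)=False s=True (p & q)=False p=True q=False
s_2={r}: (G(s) & (p & q))=False G(s)=False s=False (p & q)=False p=False q=False
s_3={p,s}: (G(s) & (p & q))=False G(s)=False s=True (p & q)=False p=True q=False
s_4={p,r,s}: (G(s) & (p & q))=False G(s)=False s=True (p & q)=False p=True q=False
s_5={p,q}: (G(s) & (p & q))=False G(s)=False s=False (p & q)=True p=True q=True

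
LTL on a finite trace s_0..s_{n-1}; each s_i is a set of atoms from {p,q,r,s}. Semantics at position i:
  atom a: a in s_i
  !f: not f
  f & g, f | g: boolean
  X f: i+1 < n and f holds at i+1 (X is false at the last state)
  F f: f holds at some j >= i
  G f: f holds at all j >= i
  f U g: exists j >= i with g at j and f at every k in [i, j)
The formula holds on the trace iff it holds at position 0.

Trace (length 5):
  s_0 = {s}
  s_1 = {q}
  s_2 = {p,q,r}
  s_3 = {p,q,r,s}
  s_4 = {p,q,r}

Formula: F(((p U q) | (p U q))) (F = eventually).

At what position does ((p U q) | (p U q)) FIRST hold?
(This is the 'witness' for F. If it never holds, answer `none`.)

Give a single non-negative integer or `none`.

Answer: 1

Derivation:
s_0={s}: ((p U q) | (p U q))=False (p U q)=False p=False q=False
s_1={q}: ((p U q) | (p U q))=True (p U q)=True p=False q=True
s_2={p,q,r}: ((p U q) | (p U q))=True (p U q)=True p=True q=True
s_3={p,q,r,s}: ((p U q) | (p U q))=True (p U q)=True p=True q=True
s_4={p,q,r}: ((p U q) | (p U q))=True (p U q)=True p=True q=True
F(((p U q) | (p U q))) holds; first witness at position 1.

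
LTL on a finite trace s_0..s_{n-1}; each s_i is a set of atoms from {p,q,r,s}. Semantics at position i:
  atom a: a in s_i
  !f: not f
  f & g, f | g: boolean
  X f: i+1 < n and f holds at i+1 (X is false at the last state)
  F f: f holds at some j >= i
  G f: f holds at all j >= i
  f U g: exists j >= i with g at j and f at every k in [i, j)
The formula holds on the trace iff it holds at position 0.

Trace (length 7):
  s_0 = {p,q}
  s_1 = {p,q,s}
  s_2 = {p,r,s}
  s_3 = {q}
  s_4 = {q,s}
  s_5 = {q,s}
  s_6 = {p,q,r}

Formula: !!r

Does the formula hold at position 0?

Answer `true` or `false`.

s_0={p,q}: !!r=False !r=True r=False
s_1={p,q,s}: !!r=False !r=True r=False
s_2={p,r,s}: !!r=True !r=False r=True
s_3={q}: !!r=False !r=True r=False
s_4={q,s}: !!r=False !r=True r=False
s_5={q,s}: !!r=False !r=True r=False
s_6={p,q,r}: !!r=True !r=False r=True

Answer: false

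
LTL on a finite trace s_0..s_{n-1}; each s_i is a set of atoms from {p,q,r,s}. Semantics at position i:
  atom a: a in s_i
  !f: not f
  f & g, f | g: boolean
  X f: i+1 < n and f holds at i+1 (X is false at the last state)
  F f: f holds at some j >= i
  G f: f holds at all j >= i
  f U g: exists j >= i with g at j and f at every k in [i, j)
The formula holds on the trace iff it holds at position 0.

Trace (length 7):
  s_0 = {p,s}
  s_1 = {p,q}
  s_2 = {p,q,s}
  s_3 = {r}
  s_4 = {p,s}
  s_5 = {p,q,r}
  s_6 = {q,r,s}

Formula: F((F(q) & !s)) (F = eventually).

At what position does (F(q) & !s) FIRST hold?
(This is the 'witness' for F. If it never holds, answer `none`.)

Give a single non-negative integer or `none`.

s_0={p,s}: (F(q) & !s)=False F(q)=True q=False !s=False s=True
s_1={p,q}: (F(q) & !s)=True F(q)=True q=True !s=True s=False
s_2={p,q,s}: (F(q) & !s)=False F(q)=True q=True !s=False s=True
s_3={r}: (F(q) & !s)=True F(q)=True q=False !s=True s=False
s_4={p,s}: (F(q) & !s)=False F(q)=True q=False !s=False s=True
s_5={p,q,r}: (F(q) & !s)=True F(q)=True q=True !s=True s=False
s_6={q,r,s}: (F(q) & !s)=False F(q)=True q=True !s=False s=True
F((F(q) & !s)) holds; first witness at position 1.

Answer: 1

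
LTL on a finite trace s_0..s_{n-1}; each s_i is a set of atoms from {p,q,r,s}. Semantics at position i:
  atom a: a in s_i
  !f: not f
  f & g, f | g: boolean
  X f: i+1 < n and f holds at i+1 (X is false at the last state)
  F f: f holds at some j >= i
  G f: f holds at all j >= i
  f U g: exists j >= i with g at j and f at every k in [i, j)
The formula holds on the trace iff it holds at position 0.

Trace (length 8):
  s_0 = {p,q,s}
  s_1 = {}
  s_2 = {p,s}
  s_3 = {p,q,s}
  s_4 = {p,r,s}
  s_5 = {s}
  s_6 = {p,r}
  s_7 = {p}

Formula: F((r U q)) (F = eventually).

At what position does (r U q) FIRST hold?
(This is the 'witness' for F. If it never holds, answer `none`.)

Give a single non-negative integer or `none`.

s_0={p,q,s}: (r U q)=True r=False q=True
s_1={}: (r U q)=False r=False q=False
s_2={p,s}: (r U q)=False r=False q=False
s_3={p,q,s}: (r U q)=True r=False q=True
s_4={p,r,s}: (r U q)=False r=True q=False
s_5={s}: (r U q)=False r=False q=False
s_6={p,r}: (r U q)=False r=True q=False
s_7={p}: (r U q)=False r=False q=False
F((r U q)) holds; first witness at position 0.

Answer: 0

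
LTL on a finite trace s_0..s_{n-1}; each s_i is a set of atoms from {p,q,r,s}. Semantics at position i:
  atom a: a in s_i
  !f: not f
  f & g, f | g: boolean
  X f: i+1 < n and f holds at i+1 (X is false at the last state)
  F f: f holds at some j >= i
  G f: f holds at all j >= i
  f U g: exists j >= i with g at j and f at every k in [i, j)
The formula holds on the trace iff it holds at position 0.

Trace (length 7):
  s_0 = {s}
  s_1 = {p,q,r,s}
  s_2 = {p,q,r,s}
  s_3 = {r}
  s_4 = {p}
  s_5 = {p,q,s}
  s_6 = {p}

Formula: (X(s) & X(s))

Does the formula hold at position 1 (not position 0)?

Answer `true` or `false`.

s_0={s}: (X(s) & X(s))=True X(s)=True s=True
s_1={p,q,r,s}: (X(s) & X(s))=True X(s)=True s=True
s_2={p,q,r,s}: (X(s) & X(s))=False X(s)=False s=True
s_3={r}: (X(s) & X(s))=False X(s)=False s=False
s_4={p}: (X(s) & X(s))=True X(s)=True s=False
s_5={p,q,s}: (X(s) & X(s))=False X(s)=False s=True
s_6={p}: (X(s) & X(s))=False X(s)=False s=False
Evaluating at position 1: result = True

Answer: true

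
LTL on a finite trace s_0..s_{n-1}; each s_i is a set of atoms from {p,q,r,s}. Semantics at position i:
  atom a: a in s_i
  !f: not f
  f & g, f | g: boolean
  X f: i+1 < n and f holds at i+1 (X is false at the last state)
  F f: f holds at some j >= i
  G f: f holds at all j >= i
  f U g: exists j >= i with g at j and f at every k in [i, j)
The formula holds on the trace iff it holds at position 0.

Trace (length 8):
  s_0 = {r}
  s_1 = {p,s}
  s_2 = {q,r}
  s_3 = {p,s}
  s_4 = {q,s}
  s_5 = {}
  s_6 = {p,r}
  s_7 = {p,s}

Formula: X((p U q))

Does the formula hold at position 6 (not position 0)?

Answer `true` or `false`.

Answer: false

Derivation:
s_0={r}: X((p U q))=True (p U q)=False p=False q=False
s_1={p,s}: X((p U q))=True (p U q)=True p=True q=False
s_2={q,r}: X((p U q))=True (p U q)=True p=False q=True
s_3={p,s}: X((p U q))=True (p U q)=True p=True q=False
s_4={q,s}: X((p U q))=False (p U q)=True p=False q=True
s_5={}: X((p U q))=False (p U q)=False p=False q=False
s_6={p,r}: X((p U q))=False (p U q)=False p=True q=False
s_7={p,s}: X((p U q))=False (p U q)=False p=True q=False
Evaluating at position 6: result = False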